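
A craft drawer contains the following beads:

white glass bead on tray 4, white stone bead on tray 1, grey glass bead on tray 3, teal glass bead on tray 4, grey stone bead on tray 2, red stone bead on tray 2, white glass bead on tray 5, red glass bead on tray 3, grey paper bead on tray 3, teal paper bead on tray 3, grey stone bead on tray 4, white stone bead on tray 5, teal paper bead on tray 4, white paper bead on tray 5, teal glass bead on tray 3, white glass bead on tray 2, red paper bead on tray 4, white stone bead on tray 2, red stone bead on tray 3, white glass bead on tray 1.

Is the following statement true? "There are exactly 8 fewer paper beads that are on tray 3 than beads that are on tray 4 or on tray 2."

False

paper beads on tray 3: 2.
beads on tray 4 or on tray 2: 9.
The claim requires 9 − 2 (= 7) to equal 8, which does not hold.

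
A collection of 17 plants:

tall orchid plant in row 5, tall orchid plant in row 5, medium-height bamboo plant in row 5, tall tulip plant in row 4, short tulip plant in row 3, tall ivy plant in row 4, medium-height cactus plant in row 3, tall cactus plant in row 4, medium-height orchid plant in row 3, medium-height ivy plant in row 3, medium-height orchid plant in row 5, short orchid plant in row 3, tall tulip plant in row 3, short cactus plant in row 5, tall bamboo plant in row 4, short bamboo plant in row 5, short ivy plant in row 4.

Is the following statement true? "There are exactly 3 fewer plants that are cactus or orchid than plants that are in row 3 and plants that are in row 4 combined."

True

plants that are cactus or orchid: 8.
plants in row 3: 6; plants in row 4: 5; combined: 6 + 5 = 11.
The claim requires 11 − 8 (= 3) to equal 3, which holds.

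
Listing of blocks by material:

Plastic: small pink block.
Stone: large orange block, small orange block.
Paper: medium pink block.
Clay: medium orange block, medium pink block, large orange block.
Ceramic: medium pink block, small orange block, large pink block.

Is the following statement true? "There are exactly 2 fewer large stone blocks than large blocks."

There is 1 large stone block.
There are 3 large blocks.
The claim requires 3 − 1 (= 2) to equal 2, which holds.

True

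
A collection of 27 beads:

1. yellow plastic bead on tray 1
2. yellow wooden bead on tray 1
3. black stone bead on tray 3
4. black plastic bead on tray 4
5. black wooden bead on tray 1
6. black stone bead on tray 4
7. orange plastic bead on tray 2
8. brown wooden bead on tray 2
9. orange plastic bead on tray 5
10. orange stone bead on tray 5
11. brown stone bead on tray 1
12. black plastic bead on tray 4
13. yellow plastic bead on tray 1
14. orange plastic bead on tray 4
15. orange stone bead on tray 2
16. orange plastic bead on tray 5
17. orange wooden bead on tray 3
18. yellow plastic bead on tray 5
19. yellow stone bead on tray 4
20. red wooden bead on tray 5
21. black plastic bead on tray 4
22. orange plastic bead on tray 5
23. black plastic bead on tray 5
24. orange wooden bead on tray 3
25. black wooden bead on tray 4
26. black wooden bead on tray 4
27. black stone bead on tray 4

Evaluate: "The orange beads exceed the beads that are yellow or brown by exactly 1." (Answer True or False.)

False

|orange beads| = 9.
|beads that are yellow or brown| = 7.
The claim requires 9 − 7 (= 2) to equal 1, which does not hold.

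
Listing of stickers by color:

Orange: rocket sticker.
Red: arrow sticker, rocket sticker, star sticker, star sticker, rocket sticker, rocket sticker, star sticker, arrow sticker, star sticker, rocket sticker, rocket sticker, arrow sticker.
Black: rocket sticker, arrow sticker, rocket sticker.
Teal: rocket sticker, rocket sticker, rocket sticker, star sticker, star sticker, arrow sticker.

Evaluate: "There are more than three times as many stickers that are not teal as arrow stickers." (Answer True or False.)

True

There are 16 stickers that are not teal.
There are 5 arrow stickers.
The claim requires 16 > 3 × 5 = 15, which holds.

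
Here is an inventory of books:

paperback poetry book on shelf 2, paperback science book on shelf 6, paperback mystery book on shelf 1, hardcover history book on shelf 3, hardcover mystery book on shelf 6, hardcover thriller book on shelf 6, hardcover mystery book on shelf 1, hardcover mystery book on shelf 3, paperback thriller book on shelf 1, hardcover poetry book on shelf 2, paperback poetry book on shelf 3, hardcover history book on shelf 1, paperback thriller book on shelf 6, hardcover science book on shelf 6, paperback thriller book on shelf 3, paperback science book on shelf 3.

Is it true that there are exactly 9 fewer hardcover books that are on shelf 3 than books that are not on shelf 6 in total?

True

There are 2 hardcover books on shelf 3.
There are 11 books that are not on shelf 6.
The claim requires 11 − 2 (= 9) to equal 9, which holds.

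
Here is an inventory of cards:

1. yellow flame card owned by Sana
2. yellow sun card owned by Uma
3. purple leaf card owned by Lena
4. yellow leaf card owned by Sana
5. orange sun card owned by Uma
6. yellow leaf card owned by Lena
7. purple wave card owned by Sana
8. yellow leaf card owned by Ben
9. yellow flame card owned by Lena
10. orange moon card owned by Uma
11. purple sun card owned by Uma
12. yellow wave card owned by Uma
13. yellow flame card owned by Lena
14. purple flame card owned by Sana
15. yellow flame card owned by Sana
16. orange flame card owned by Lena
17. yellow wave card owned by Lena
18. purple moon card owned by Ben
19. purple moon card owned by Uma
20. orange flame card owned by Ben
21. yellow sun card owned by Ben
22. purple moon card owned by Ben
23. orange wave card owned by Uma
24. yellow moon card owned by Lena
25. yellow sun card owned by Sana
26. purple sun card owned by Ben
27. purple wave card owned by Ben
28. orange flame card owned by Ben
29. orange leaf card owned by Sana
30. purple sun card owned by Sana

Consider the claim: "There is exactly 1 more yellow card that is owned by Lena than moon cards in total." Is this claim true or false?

|yellow cards owned by Lena| = 5.
|moon cards| = 5.
The claim requires 5 − 5 (= 0) to equal 1, which does not hold.

False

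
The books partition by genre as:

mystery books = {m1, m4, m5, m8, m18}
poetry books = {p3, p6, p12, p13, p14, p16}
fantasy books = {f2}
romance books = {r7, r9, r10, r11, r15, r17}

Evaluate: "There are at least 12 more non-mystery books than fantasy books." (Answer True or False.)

True

There are 13 non-mystery books.
There is 1 fantasy book.
The claim requires 13 − 1 = 12 ≥ 12, which holds.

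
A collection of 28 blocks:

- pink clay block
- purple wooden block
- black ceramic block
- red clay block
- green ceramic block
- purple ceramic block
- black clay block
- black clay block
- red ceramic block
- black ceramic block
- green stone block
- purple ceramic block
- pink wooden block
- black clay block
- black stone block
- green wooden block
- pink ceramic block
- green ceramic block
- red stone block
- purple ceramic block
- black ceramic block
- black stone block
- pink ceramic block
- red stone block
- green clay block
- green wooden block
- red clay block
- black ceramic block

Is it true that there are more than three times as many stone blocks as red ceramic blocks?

True

|stone blocks| = 5.
|red ceramic blocks| = 1.
The claim requires 5 > 3 × 1 = 3, which holds.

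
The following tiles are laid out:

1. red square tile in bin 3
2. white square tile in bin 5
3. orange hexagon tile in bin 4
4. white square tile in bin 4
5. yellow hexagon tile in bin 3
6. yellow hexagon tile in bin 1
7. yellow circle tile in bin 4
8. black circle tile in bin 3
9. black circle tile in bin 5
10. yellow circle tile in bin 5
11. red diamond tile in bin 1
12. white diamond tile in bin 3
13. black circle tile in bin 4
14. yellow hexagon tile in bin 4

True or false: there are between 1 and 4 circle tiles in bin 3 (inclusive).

True

There is 1 circle tile in bin 3.
The claim requires 1 ≤ 1 ≤ 4, which holds.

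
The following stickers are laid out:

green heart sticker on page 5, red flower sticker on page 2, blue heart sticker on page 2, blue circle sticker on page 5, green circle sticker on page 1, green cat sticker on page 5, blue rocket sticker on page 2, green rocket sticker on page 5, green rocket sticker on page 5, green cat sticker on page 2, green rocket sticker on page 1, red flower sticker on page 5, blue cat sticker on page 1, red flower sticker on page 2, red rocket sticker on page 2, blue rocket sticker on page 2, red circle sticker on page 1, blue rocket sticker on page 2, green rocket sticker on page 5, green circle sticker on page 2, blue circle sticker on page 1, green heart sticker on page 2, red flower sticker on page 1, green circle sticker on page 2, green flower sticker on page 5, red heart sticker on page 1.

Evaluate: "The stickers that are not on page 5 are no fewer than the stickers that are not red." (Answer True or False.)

False

|stickers that are not on page 5| = 18.
|stickers that are not red| = 19.
The claim requires 18 ≥ 19, which does not hold.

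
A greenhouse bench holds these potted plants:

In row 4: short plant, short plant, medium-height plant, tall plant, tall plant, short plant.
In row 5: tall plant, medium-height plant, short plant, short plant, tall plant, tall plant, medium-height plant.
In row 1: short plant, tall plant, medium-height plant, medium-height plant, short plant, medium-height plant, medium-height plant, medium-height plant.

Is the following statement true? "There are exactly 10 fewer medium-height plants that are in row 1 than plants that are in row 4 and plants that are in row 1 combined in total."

|medium-height plants in row 1| = 5.
plants in row 4: 6; plants in row 1: 8; combined: 6 + 8 = 14.
The claim requires 14 − 5 (= 9) to equal 10, which does not hold.

False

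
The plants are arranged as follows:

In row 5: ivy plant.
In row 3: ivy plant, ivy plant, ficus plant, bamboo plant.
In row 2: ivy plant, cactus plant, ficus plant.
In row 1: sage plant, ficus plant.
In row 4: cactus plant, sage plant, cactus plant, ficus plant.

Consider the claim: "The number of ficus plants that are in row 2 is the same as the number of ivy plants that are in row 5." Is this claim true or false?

True

There is 1 ficus plant in row 2.
There is 1 ivy plant in row 5.
The claim requires 1 = 1, which holds.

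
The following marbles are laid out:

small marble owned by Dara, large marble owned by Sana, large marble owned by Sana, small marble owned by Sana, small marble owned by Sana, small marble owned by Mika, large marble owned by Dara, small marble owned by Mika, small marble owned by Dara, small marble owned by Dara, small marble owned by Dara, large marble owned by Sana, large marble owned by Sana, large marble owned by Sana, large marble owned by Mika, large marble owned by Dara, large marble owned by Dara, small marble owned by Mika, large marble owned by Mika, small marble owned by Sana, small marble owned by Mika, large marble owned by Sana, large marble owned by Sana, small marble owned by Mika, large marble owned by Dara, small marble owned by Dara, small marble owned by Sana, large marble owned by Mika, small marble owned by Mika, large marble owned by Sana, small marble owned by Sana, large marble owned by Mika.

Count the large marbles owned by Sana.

8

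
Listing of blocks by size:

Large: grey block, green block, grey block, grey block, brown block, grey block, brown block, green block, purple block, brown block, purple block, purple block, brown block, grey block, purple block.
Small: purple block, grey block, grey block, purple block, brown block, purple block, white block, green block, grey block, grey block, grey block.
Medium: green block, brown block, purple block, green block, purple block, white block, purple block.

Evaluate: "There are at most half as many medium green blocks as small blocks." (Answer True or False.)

|medium green blocks| = 2.
|small blocks| = 11.
The claim requires 2 × 2 = 4 ≤ 11, which holds.

True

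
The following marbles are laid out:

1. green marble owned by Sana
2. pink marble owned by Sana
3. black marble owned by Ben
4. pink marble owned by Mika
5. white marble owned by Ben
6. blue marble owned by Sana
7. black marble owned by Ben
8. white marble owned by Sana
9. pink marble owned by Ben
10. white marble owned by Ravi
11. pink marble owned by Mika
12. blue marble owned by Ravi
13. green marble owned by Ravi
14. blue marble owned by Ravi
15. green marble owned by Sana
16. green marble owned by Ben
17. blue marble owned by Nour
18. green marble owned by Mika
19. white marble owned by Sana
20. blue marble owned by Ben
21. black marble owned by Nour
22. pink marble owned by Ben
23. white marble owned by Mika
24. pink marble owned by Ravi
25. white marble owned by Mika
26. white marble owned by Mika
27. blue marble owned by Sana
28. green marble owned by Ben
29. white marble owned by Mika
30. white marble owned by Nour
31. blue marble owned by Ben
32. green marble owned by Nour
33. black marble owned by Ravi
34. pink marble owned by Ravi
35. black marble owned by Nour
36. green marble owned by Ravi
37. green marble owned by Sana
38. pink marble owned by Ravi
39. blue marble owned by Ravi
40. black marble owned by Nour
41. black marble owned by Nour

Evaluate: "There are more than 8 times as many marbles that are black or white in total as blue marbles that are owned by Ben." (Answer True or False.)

False

|marbles that are black or white| = 16.
|blue marbles owned by Ben| = 2.
The claim requires 16 > 8 × 2 = 16, which does not hold.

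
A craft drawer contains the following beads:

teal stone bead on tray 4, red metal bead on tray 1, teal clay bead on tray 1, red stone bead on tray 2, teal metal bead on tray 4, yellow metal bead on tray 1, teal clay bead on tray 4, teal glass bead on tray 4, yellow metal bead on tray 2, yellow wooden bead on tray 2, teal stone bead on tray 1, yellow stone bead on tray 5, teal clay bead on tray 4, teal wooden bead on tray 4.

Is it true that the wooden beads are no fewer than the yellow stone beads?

True

wooden beads: 2.
yellow stone beads: 1.
The claim requires 2 ≥ 1, which holds.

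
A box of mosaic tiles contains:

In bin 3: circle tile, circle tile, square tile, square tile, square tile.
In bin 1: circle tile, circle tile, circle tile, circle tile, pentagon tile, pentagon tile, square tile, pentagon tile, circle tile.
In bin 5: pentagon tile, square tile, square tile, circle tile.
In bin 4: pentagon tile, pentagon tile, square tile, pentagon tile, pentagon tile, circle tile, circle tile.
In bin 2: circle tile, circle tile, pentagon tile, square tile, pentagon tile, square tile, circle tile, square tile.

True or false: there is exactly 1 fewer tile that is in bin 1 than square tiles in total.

There are 9 tiles in bin 1.
There are 10 square tiles.
The claim requires 10 − 9 (= 1) to equal 1, which holds.

True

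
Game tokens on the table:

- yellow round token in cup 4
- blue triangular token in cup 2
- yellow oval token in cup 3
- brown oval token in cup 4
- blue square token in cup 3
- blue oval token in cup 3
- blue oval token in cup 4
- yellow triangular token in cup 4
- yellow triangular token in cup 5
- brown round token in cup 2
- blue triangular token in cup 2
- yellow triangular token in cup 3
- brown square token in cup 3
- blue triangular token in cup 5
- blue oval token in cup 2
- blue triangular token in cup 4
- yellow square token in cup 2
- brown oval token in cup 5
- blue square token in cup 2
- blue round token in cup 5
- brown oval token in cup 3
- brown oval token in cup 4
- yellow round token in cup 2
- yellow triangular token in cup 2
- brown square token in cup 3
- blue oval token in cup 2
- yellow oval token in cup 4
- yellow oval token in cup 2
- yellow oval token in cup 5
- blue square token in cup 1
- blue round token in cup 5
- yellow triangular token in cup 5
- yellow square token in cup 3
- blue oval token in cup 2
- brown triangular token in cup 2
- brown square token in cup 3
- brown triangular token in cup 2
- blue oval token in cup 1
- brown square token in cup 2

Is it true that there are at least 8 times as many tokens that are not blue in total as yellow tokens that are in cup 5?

tokens that are not blue: 24.
yellow tokens in cup 5: 3.
The claim requires 24 ≥ 8 × 3 = 24, which holds.

True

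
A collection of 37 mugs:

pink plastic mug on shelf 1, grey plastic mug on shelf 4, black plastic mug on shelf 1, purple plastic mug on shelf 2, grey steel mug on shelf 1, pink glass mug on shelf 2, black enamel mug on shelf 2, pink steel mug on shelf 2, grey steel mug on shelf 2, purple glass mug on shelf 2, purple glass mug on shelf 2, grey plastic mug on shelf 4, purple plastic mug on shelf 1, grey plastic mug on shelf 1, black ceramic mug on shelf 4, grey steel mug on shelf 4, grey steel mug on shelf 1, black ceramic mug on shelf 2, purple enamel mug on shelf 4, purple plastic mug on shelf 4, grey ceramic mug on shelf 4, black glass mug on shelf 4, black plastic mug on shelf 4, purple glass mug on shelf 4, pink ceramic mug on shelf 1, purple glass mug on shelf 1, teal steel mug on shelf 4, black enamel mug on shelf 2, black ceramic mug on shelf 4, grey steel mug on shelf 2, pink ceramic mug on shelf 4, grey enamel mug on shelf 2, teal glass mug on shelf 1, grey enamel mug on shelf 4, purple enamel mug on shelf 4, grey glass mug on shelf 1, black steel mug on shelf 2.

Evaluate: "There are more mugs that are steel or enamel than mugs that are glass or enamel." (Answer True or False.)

|mugs that are steel or enamel| = 14.
|mugs that are glass or enamel| = 14.
The claim requires 14 > 14, which does not hold.

False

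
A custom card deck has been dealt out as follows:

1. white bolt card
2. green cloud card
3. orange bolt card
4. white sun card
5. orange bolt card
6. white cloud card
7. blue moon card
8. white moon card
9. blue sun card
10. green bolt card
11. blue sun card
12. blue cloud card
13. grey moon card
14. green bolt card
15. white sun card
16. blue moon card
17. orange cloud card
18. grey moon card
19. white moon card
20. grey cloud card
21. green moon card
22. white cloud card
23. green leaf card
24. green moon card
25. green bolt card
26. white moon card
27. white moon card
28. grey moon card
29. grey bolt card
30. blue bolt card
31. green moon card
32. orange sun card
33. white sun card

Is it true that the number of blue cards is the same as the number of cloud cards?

True

|blue cards| = 6.
|cloud cards| = 6.
The claim requires 6 = 6, which holds.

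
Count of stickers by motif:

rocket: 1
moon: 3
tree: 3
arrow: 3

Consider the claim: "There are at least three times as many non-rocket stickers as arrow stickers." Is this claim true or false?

True

|non-rocket stickers| = 9.
|arrow stickers| = 3.
The claim requires 9 ≥ 3 × 3 = 9, which holds.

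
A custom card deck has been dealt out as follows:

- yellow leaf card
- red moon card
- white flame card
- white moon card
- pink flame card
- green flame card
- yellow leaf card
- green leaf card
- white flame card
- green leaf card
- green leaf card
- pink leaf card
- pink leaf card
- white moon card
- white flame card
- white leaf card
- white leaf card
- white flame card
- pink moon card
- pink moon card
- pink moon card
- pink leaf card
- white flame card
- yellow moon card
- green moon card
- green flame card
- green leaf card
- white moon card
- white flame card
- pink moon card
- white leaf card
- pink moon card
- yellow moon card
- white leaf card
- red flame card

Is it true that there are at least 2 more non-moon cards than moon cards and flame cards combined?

False

non-moon cards: 23.
moon cards: 12; flame cards: 10; combined: 12 + 10 = 22.
The claim requires 23 − 22 = 1 ≥ 2, which does not hold.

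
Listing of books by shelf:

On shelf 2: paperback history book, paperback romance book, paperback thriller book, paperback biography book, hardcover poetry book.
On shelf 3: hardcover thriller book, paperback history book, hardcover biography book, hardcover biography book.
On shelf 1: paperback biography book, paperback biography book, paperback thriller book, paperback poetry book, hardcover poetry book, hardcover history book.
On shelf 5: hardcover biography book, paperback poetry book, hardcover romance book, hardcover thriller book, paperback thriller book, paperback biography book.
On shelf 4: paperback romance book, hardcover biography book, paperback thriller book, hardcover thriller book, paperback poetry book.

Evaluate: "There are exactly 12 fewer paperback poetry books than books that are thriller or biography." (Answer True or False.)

True

There are 3 paperback poetry books.
There are 15 books that are thriller or biography.
The claim requires 15 − 3 (= 12) to equal 12, which holds.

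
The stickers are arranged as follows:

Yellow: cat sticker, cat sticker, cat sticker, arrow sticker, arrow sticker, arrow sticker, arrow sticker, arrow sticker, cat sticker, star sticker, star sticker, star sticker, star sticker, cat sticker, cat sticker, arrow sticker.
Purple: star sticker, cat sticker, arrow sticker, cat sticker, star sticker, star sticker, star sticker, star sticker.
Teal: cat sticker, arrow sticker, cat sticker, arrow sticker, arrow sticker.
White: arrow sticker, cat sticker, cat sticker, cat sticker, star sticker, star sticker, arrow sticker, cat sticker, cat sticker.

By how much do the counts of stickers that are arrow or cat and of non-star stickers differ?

stickers that are arrow or cat: 27. non-star stickers: 27.
|27 − 27| = 27 − 27 = 0.

0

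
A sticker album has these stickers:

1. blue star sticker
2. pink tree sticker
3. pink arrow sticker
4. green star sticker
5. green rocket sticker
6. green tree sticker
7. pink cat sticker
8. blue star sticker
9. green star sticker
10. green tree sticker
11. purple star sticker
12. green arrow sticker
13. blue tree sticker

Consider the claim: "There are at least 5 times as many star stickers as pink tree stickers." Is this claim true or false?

True

|star stickers| = 5.
|pink tree stickers| = 1.
The claim requires 5 ≥ 5 × 1 = 5, which holds.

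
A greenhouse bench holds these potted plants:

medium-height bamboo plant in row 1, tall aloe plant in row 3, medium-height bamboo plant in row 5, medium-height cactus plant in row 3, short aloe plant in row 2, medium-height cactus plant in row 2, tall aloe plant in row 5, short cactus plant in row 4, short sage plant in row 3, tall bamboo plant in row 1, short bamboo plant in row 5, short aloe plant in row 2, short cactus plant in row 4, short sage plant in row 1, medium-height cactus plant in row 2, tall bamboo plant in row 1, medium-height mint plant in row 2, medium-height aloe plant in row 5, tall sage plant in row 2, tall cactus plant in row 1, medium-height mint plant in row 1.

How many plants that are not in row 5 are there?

Total plants: 21; with the excluded value: 4; remaining 21 − 4 = 17.

17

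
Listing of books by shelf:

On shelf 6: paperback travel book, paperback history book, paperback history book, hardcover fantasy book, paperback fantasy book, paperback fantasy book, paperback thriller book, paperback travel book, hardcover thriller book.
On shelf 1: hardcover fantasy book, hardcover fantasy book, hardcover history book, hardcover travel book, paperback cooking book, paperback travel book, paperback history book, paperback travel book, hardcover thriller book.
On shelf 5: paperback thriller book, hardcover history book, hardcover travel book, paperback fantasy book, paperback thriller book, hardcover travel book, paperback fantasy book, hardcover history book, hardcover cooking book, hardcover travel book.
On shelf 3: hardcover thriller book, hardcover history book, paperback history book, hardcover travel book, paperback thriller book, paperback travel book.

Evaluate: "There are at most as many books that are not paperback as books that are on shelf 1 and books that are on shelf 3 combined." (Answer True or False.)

There are 16 books that are not paperback.
books on shelf 1: 9; books on shelf 3: 6; combined: 9 + 6 = 15.
The claim requires 16 ≤ 15, which does not hold.

False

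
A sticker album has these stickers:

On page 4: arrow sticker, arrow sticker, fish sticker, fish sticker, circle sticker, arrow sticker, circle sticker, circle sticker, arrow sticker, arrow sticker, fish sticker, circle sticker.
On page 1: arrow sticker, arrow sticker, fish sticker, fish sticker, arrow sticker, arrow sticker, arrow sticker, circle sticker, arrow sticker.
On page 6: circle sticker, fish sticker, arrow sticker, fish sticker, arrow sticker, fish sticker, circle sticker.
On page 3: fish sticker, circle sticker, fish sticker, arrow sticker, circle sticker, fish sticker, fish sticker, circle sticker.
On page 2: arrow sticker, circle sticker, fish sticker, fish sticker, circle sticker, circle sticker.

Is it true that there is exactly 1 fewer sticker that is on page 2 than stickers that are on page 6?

True

There are 6 stickers on page 2.
There are 7 stickers on page 6.
The claim requires 7 − 6 (= 1) to equal 1, which holds.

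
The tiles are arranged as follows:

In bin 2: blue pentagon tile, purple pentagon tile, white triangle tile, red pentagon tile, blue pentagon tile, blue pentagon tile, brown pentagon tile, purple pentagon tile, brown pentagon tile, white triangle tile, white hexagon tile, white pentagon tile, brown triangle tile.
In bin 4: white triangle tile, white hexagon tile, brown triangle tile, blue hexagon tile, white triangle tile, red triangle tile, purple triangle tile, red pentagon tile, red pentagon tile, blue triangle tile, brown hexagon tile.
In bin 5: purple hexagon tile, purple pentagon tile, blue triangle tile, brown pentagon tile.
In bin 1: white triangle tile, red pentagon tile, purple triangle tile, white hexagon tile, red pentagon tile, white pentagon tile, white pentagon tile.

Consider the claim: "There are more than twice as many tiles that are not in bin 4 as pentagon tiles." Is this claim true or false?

|tiles that are not in bin 4| = 24.
|pentagon tiles| = 17.
The claim requires 24 > 2 × 17 = 34, which does not hold.

False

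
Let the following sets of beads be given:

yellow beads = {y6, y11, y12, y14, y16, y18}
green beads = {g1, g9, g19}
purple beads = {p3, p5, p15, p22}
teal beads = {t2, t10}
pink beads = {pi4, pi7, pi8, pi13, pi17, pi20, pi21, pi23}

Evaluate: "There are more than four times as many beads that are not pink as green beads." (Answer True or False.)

True

beads that are not pink: 15.
green beads: 3.
The claim requires 15 > 4 × 3 = 12, which holds.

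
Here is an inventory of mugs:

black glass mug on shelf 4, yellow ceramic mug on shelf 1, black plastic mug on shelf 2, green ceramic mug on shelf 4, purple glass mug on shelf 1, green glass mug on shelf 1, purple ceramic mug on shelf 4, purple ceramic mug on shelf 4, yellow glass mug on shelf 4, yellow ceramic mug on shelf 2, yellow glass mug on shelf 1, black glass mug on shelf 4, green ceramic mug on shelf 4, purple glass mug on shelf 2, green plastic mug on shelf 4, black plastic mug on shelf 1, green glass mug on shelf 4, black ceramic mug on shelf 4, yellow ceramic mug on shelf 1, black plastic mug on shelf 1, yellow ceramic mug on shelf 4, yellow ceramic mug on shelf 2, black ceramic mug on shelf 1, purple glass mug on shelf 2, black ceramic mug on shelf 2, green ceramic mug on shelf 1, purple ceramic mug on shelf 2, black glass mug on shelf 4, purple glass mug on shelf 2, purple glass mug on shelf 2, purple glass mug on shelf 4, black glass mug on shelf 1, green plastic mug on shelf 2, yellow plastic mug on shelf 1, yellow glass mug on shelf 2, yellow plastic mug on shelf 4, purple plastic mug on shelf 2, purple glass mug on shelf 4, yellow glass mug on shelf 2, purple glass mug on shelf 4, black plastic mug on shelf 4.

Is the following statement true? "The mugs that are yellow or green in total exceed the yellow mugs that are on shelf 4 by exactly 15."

There are 18 mugs that are yellow or green.
There are 3 yellow mugs on shelf 4.
The claim requires 18 − 3 (= 15) to equal 15, which holds.

True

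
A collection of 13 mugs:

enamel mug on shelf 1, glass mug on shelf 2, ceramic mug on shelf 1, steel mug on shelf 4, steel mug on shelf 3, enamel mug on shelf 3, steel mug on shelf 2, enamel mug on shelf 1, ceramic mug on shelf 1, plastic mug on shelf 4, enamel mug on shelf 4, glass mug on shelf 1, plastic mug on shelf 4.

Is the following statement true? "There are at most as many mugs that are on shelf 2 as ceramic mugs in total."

True

mugs on shelf 2: 2.
ceramic mugs: 2.
The claim requires 2 ≤ 2, which holds.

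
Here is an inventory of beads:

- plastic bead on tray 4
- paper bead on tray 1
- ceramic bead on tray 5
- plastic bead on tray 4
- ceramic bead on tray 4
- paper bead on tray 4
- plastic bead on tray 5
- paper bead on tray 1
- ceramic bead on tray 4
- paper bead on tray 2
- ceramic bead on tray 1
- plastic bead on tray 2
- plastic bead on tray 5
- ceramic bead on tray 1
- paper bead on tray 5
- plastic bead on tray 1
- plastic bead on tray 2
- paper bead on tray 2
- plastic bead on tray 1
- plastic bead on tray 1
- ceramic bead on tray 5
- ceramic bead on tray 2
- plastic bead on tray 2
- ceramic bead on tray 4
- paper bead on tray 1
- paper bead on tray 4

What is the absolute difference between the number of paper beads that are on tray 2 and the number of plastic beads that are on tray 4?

paper beads on tray 2: 2. plastic beads on tray 4: 2.
|2 − 2| = 2 − 2 = 0.

0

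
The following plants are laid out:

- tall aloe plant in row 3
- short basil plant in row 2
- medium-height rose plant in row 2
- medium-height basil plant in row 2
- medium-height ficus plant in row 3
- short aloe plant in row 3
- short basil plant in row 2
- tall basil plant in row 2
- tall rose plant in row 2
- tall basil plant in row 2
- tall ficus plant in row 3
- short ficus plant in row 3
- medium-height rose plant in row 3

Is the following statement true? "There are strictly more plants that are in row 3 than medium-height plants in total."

There are 6 plants in row 3.
There are 4 medium-height plants.
The claim requires 6 > 4, which holds.

True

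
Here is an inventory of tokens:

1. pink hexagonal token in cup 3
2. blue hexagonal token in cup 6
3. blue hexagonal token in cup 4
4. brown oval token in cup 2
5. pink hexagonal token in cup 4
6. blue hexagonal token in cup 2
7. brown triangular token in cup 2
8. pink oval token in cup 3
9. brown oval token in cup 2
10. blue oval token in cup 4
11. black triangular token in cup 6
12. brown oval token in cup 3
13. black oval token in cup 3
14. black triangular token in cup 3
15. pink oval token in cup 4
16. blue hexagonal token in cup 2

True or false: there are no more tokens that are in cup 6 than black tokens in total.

There are 2 tokens in cup 6.
There are 3 black tokens.
The claim requires 2 ≤ 3, which holds.

True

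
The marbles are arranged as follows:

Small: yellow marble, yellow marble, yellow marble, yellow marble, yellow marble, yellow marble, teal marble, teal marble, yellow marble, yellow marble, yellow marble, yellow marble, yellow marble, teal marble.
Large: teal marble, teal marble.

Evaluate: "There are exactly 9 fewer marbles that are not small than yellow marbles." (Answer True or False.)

True

There are 2 marbles that are not small.
There are 11 yellow marbles.
The claim requires 11 − 2 (= 9) to equal 9, which holds.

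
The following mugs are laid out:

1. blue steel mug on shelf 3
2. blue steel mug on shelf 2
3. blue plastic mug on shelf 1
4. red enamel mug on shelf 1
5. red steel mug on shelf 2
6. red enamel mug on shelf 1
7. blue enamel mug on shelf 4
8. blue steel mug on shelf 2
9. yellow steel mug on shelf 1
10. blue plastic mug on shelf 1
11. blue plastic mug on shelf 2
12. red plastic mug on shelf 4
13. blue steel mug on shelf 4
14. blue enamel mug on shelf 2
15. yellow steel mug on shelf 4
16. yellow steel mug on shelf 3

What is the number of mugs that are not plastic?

Total mugs: 16; with the excluded value: 4; remaining 16 − 4 = 12.

12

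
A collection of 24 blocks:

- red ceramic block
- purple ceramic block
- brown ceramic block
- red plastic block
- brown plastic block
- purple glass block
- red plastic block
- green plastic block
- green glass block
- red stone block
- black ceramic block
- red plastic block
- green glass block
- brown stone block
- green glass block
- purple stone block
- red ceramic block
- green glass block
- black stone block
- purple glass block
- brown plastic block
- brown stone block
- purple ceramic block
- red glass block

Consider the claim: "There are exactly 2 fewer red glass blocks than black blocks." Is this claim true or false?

There is 1 red glass block.
There are 2 black blocks.
The claim requires 2 − 1 (= 1) to equal 2, which does not hold.

False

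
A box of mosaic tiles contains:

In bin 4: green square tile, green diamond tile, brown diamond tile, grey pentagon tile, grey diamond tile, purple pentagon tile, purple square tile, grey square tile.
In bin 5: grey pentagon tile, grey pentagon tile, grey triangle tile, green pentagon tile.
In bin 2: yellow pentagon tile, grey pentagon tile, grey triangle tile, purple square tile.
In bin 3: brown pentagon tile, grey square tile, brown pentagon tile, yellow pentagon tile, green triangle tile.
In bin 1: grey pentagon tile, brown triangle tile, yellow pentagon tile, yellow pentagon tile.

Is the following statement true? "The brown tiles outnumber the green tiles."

brown tiles: 4.
green tiles: 4.
The claim requires 4 > 4, which does not hold.

False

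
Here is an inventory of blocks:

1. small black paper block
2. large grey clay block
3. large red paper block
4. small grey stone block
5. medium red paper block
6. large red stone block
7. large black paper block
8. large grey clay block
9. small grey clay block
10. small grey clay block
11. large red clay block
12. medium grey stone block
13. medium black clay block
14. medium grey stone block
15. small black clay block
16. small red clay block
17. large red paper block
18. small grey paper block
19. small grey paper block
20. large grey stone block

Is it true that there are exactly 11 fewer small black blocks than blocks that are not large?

small black blocks: 2.
blocks that are not large: 12.
The claim requires 12 − 2 (= 10) to equal 11, which does not hold.

False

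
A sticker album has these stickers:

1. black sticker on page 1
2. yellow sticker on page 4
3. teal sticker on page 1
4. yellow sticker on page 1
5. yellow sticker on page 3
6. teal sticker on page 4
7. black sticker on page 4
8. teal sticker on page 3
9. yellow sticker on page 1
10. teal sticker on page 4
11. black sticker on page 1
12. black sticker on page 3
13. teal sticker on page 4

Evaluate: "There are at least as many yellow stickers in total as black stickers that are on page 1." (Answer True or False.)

True

There are 4 yellow stickers.
There are 2 black stickers on page 1.
The claim requires 4 ≥ 2, which holds.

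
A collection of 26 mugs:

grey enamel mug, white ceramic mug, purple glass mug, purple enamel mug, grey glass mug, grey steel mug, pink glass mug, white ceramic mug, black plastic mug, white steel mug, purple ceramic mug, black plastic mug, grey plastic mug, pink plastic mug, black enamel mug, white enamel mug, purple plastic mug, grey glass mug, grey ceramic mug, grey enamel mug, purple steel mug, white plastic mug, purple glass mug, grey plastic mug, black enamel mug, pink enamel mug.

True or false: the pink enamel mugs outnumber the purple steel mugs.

False

There is 1 pink enamel mug.
There is 1 purple steel mug.
The claim requires 1 > 1, which does not hold.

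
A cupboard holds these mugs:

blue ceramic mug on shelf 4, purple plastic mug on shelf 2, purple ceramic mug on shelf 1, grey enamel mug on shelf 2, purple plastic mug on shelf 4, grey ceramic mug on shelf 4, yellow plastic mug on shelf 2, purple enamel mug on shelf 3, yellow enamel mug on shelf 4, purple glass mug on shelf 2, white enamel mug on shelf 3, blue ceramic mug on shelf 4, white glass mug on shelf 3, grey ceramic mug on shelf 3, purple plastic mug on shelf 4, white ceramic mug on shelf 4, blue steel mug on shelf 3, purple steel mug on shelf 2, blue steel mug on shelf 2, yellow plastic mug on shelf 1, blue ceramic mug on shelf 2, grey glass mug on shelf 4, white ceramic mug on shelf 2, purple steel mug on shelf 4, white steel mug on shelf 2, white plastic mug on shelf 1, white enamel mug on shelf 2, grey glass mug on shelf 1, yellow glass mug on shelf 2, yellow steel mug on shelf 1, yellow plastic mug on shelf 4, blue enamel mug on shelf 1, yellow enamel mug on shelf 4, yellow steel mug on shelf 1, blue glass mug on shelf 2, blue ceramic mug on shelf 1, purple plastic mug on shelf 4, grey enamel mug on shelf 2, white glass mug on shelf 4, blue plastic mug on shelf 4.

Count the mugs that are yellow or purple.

17

purple: 9; yellow: 8; together 9 + 8 = 17.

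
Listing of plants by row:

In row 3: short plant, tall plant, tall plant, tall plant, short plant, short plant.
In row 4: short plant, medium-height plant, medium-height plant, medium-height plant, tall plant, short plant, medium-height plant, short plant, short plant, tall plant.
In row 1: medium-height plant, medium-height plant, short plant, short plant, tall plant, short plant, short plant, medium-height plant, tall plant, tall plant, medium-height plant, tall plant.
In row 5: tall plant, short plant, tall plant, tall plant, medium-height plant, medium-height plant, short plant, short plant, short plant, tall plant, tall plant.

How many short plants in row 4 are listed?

4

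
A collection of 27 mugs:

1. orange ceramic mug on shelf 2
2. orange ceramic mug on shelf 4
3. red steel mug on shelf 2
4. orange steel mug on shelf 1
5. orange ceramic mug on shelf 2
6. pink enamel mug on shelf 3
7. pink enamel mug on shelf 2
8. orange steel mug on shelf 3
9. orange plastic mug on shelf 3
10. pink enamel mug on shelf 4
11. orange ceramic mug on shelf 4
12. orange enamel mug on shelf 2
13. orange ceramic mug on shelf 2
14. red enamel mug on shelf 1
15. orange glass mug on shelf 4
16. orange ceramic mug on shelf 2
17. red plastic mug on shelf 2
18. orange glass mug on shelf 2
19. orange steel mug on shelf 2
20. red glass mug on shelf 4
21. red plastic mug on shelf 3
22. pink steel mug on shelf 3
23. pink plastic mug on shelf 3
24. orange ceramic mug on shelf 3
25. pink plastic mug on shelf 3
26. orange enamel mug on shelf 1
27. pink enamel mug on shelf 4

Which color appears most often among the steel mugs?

Counts by color (restricted to steel mugs): orange 3, red 1, pink 1.
The maximum is 3, held uniquely by orange.

orange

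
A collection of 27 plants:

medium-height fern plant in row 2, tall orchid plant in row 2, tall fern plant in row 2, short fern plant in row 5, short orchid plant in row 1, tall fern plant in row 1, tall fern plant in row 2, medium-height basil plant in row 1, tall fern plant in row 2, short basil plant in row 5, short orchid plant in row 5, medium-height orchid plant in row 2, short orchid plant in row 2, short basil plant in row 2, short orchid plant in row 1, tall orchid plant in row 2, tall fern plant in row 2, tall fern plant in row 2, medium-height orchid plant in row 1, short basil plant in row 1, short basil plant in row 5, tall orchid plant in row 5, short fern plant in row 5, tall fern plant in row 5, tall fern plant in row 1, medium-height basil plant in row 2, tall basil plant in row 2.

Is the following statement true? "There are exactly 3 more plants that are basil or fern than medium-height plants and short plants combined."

True

There are 18 plants that are basil or fern.
medium-height plants: 5; short plants: 10; combined: 5 + 10 = 15.
The claim requires 18 − 15 (= 3) to equal 3, which holds.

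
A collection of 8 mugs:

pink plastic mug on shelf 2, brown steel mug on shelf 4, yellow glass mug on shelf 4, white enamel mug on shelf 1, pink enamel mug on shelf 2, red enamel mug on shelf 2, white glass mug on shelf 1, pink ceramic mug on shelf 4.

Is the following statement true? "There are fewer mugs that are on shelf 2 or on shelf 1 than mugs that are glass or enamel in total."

False

|mugs on shelf 2 or on shelf 1| = 5.
|mugs that are glass or enamel| = 5.
The claim requires 5 < 5, which does not hold.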